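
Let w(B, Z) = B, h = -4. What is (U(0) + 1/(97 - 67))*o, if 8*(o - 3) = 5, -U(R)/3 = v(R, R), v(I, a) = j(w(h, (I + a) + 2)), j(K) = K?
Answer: 10469/240 ≈ 43.621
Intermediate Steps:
v(I, a) = -4
U(R) = 12 (U(R) = -3*(-4) = 12)
o = 29/8 (o = 3 + (1/8)*5 = 3 + 5/8 = 29/8 ≈ 3.6250)
(U(0) + 1/(97 - 67))*o = (12 + 1/(97 - 67))*(29/8) = (12 + 1/30)*(29/8) = (361/30)*(29/8) = 10469/240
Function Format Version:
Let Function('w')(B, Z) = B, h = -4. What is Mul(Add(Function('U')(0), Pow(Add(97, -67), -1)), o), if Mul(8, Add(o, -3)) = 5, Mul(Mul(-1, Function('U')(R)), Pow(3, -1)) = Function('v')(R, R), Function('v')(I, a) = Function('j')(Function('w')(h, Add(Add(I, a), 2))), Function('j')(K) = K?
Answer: Rational(10469, 240) ≈ 43.621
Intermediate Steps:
Function('v')(I, a) = -4
Function('U')(R) = 12 (Function('U')(R) = Mul(-3, -4) = 12)
o = Rational(29, 8) (o = Add(3, Mul(Rational(1, 8), 5)) = Add(3, Rational(5, 8)) = Rational(29, 8) ≈ 3.6250)
Mul(Add(Function('U')(0), Pow(Add(97, -67), -1)), o) = Mul(Add(12, Pow(Add(97, -67), -1)), Rational(29, 8)) = Mul(Add(12, Pow(30, -1)), Rational(29, 8)) = Mul(Add(12, Rational(1, 30)), Rational(29, 8)) = Mul(Rational(361, 30), Rational(29, 8)) = Rational(10469, 240)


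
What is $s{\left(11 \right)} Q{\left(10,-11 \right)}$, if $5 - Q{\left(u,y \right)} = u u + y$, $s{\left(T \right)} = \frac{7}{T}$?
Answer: $- \frac{588}{11} \approx -53.455$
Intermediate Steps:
$Q{\left(u,y \right)} = 5 - y - u^{2}$ ($Q{\left(u,y \right)} = 5 - \left(u u + y\right) = 5 - \left(u^{2} + y\right) = 5 - \left(y + u^{2}\right) = 5 - y - u^{2}$)
$s{\left(11 \right)} Q{\left(10,-11 \right)} = \frac{7}{11} \left(5 - -11 - 10^{2}\right) = 7 \cdot \frac{1}{11} \left(5 + 11 - 100\right) = \frac{7 \left(5 + 11 - 100\right)}{11} = \frac{7}{11} \left(-84\right) = - \frac{588}{11}$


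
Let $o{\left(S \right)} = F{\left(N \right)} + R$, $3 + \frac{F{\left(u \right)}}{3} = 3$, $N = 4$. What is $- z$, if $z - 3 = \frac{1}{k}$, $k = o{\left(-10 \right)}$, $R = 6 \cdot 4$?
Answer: $- \frac{73}{24} \approx -3.0417$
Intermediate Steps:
$F{\left(u \right)} = 0$ ($F{\left(u \right)} = -9 + 3 \cdot 3 = -9 + 9 = 0$)
$R = 24$
$o{\left(S \right)} = 24$ ($o{\left(S \right)} = 0 + 24 = 24$)
$k = 24$
$z = \frac{73}{24}$ ($z = 3 + \frac{1}{24} = \frac{73}{24} \approx 3.0417$)
$- z = \left(-1\right) \frac{73}{24} = - \frac{73}{24}$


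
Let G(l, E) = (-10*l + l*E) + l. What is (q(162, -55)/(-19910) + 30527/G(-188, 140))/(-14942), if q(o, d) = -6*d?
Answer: 5599271/66606475256 ≈ 8.4065e-5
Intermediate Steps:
G(l, E) = -9*l + E*l (G(l, E) = (-10*l + E*l) + l = -9*l + E*l)
(q(162, -55)/(-19910) + 30527/G(-188, 140))/(-14942) = (-6*(-55)/(-19910) + 30527/((-188*(-9 + 140))))/(-14942) = (330*(-1/19910) + 30527/((-188*131)))*(-1/14942) = (-3/181 + 30527/(-24628))*(-1/14942) = (-3/181 + 30527*(-1/24628))*(-1/14942) = (-3/181 - 30527/24628)*(-1/14942) = -5599271/4457668*(-1/14942) = 5599271/66606475256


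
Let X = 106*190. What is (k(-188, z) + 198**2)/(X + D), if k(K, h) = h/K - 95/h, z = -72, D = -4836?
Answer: 132672097/51788736 ≈ 2.5618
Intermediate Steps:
k(K, h) = -95/h + h/K
X = 20140
(k(-188, z) + 198**2)/(X + D) = ((-95/(-72) - 72/(-188)) + 198**2)/(20140 - 4836) = ((-95*(-1/72) - 72*(-1/188)) + 39204)/15304 = ((95/72 + 18/47) + 39204)*(1/15304) = (5761/3384 + 39204)*(1/15304) = (132672097/3384)*(1/15304) = 132672097/51788736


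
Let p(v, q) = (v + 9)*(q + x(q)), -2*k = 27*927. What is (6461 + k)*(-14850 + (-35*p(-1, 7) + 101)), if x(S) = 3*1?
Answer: 212465743/2 ≈ 1.0623e+8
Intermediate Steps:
k = -25029/2 (k = -27*927/2 = -½*25029 = -25029/2 ≈ -12515.)
x(S) = 3
p(v, q) = (3 + q)*(9 + v) (p(v, q) = (v + 9)*(q + 3) = (9 + v)*(3 + q) = (3 + q)*(9 + v))
(6461 + k)*(-14850 + (-35*p(-1, 7) + 101)) = (6461 - 25029/2)*(-14850 + (-35*(27 + 3*(-1) + 9*7 + 7*(-1)) + 101)) = -12107*(-14850 + (-35*(27 - 3 + 63 - 7) + 101))/2 = -12107*(-14850 + (-35*80 + 101))/2 = -12107*(-14850 + (-2800 + 101))/2 = -12107*(-14850 - 2699)/2 = -12107/2*(-17549) = 212465743/2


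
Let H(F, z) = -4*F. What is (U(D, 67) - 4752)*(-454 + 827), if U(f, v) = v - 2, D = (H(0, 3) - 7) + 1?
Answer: -1748251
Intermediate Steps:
D = -6 (D = (-4*0 - 7) + 1 = (0 - 7) + 1 = -7 + 1 = -6)
U(f, v) = -2 + v
(U(D, 67) - 4752)*(-454 + 827) = ((-2 + 67) - 4752)*(-454 + 827) = (65 - 4752)*373 = -4687*373 = -1748251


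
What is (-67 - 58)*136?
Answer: -17000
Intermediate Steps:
(-67 - 58)*136 = -125*136 = -17000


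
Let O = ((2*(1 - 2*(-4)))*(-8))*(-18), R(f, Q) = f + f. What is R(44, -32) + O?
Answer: 2680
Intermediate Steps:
R(f, Q) = 2*f
O = 2592 (O = ((2*(1 + 8))*(-8))*(-18) = ((2*9)*(-8))*(-18) = (18*(-8))*(-18) = -144*(-18) = 2592)
R(44, -32) + O = 2*44 + 2592 = 88 + 2592 = 2680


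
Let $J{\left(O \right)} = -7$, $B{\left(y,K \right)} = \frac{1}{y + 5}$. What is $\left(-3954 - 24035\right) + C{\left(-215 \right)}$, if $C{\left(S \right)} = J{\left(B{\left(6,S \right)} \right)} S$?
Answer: $-26484$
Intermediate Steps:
$B{\left(y,K \right)} = \frac{1}{5 + y}$
$C{\left(S \right)} = - 7 S$
$\left(-3954 - 24035\right) + C{\left(-215 \right)} = \left(-3954 - 24035\right) - -1505 = \left(-3954 - 24035\right) + 1505 = -27989 + 1505 = -26484$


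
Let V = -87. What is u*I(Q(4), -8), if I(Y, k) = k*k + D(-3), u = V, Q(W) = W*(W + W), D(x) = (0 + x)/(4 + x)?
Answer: -5307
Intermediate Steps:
D(x) = x/(4 + x)
Q(W) = 2*W² (Q(W) = W*(2*W) = 2*W²)
u = -87
I(Y, k) = -3 + k² (I(Y, k) = k*k - 3/(4 - 3) = k² - 3/1 = k² - 3*1 = k² - 3 = -3 + k²)
u*I(Q(4), -8) = -87*(-3 + (-8)²) = -87*(-3 + 64) = -87*61 = -5307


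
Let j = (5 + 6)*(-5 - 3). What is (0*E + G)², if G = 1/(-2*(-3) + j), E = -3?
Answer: 1/6724 ≈ 0.00014872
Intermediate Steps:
j = -88 (j = 11*(-8) = -88)
G = -1/82 (G = 1/(-2*(-3) - 88) = 1/(6 - 88) = 1/(-82) = -1/82 ≈ -0.012195)
(0*E + G)² = (0*(-3) - 1/82)² = (0 - 1/82)² = (-1/82)² = 1/6724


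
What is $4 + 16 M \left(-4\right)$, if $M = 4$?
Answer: $-252$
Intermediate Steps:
$4 + 16 M \left(-4\right) = 4 + 16 \cdot 4 \left(-4\right) = 4 + 16 \left(-16\right) = 4 - 256 = -252$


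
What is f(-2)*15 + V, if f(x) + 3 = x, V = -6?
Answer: -81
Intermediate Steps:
f(x) = -3 + x
f(-2)*15 + V = (-3 - 2)*15 - 6 = -5*15 - 6 = -75 - 6 = -81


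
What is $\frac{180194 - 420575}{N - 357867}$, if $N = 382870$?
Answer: $- \frac{240381}{25003} \approx -9.6141$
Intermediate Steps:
$\frac{180194 - 420575}{N - 357867} = \frac{180194 - 420575}{382870 - 357867} = - \frac{240381}{25003}$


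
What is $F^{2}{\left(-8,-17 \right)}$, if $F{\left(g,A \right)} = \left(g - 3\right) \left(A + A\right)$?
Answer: $139876$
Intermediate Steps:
$F{\left(g,A \right)} = 2 A \left(-3 + g\right)$ ($F{\left(g,A \right)} = \left(-3 + g\right) 2 A = 2 A \left(-3 + g\right)$)
$F^{2}{\left(-8,-17 \right)} = \left(2 \left(-17\right) \left(-3 - 8\right)\right)^{2} = \left(2 \left(-17\right) \left(-11\right)\right)^{2} = 374^{2} = 139876$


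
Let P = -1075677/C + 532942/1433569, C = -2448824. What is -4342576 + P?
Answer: -15244862820909955635/3510558172856 ≈ -4.3426e+6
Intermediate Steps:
P = 2847138361421/3510558172856 (P = -1075677/(-2448824) + 532942/1433569 = -1075677*(-1/2448824) + 532942*(1/1433569) = 1075677/2448824 + 532942/1433569 = 2847138361421/3510558172856 ≈ 0.81102)
-4342576 + P = -4342576 + 2847138361421/3510558172856 = -15244862820909955635/3510558172856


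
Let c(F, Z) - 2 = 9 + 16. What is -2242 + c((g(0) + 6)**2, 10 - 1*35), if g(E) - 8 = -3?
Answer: -2215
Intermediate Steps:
g(E) = 5 (g(E) = 8 - 3 = 5)
c(F, Z) = 27 (c(F, Z) = 2 + (9 + 16) = 2 + 25 = 27)
-2242 + c((g(0) + 6)**2, 10 - 1*35) = -2242 + 27 = -2215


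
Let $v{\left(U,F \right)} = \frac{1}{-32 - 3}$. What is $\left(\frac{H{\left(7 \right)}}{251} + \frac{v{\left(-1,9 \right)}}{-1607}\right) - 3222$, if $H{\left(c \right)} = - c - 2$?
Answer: $- \frac{45487074844}{14117495} \approx -3222.0$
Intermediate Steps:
$H{\left(c \right)} = -2 - c$
$v{\left(U,F \right)} = - \frac{1}{35}$ ($v{\left(U,F \right)} = \frac{1}{-35} = - \frac{1}{35}$)
$\left(\frac{H{\left(7 \right)}}{251} + \frac{v{\left(-1,9 \right)}}{-1607}\right) - 3222 = \left(\frac{-2 - 7}{251} - \frac{1}{35 \left(-1607\right)}\right) - 3222 = \left(\left(-2 - 7\right) \frac{1}{251} - - \frac{1}{56245}\right) - 3222 = \left(\left(-9\right) \frac{1}{251} + \frac{1}{56245}\right) - 3222 = \left(- \frac{9}{251} + \frac{1}{56245}\right) - 3222 = - \frac{505954}{14117495} - 3222 = - \frac{45487074844}{14117495}$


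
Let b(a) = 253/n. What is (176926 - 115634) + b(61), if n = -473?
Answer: 2635533/43 ≈ 61291.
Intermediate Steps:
b(a) = -23/43 (b(a) = 253/(-473) = 253*(-1/473) = -23/43)
(176926 - 115634) + b(61) = (176926 - 115634) - 23/43 = 61292 - 23/43 = 2635533/43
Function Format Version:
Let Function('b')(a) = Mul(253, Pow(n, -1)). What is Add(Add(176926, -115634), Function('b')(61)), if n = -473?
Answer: Rational(2635533, 43) ≈ 61291.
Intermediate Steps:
Function('b')(a) = Rational(-23, 43) (Function('b')(a) = Mul(253, Pow(-473, -1)) = Mul(253, Rational(-1, 473)) = Rational(-23, 43))
Add(Add(176926, -115634), Function('b')(61)) = Add(Add(176926, -115634), Rational(-23, 43)) = Add(61292, Rational(-23, 43)) = Rational(2635533, 43)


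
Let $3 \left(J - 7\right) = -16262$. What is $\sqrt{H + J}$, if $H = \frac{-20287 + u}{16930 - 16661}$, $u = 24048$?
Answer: $\frac{i \sqrt{3516539622}}{807} \approx 73.483 i$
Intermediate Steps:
$J = - \frac{16241}{3}$ ($J = 7 + \frac{1}{3} \left(-16262\right) = 7 - \frac{16262}{3} = - \frac{16241}{3} \approx -5413.7$)
$H = \frac{3761}{269}$ ($H = \frac{-20287 + 24048}{16930 - 16661} = \frac{3761}{269} \approx 13.981$)
$\sqrt{H + J} = \sqrt{\frac{3761}{269} - \frac{16241}{3}} = \sqrt{- \frac{4357546}{807}} = \frac{i \sqrt{3516539622}}{807}$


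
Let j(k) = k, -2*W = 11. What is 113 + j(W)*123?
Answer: -1127/2 ≈ -563.50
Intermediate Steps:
W = -11/2 (W = -½*11 = -11/2 ≈ -5.5000)
113 + j(W)*123 = 113 - 11/2*123 = 113 - 1353/2 = -1127/2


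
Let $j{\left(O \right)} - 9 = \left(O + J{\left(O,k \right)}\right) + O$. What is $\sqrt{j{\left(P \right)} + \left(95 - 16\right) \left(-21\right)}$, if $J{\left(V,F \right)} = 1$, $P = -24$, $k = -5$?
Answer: $i \sqrt{1697} \approx 41.195 i$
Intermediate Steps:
$j{\left(O \right)} = 10 + 2 O$ ($j{\left(O \right)} = 9 + \left(\left(O + 1\right) + O\right) = 9 + \left(\left(1 + O\right) + O\right) = 9 + \left(1 + 2 O\right) = 10 + 2 O$)
$\sqrt{j{\left(P \right)} + \left(95 - 16\right) \left(-21\right)} = \sqrt{\left(10 + 2 \left(-24\right)\right) + \left(95 - 16\right) \left(-21\right)} = \sqrt{\left(10 - 48\right) + 79 \left(-21\right)} = \sqrt{-38 - 1659} = \sqrt{-1697} = i \sqrt{1697}$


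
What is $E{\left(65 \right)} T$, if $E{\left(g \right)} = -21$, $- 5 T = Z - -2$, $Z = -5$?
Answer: $- \frac{63}{5} \approx -12.6$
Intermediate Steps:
$T = \frac{3}{5}$ ($T = - \frac{-5 - -2}{5} = - \frac{-5 + 2}{5} = \left(- \frac{1}{5}\right) \left(-3\right) = \frac{3}{5} \approx 0.6$)
$E{\left(65 \right)} T = \left(-21\right) \frac{3}{5} = - \frac{63}{5}$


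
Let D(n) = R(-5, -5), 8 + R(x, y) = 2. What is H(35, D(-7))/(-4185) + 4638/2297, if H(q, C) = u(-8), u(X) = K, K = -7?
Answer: 19426109/9612945 ≈ 2.0208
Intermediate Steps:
R(x, y) = -6 (R(x, y) = -8 + 2 = -6)
D(n) = -6
u(X) = -7
H(q, C) = -7
H(35, D(-7))/(-4185) + 4638/2297 = -7/(-4185) + 4638/2297 = -7*(-1/4185) + 4638*(1/2297) = 7/4185 + 4638/2297 = 19426109/9612945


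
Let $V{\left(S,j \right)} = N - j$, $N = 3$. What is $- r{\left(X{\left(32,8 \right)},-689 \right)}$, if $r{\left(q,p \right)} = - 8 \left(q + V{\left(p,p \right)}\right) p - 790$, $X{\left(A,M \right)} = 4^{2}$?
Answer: $-3901706$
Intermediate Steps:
$X{\left(A,M \right)} = 16$
$V{\left(S,j \right)} = 3 - j$
$r{\left(q,p \right)} = -790 + p \left(-24 - 8 q + 8 p\right)$ ($r{\left(q,p \right)} = - 8 \left(q - \left(-3 + p\right)\right) p - 790 = - 8 \left(3 + q - p\right) p - 790 = \left(-24 - 8 q + 8 p\right) p - 790 = p \left(-24 - 8 q + 8 p\right) - 790 = -790 + p \left(-24 - 8 q + 8 p\right)$)
$- r{\left(X{\left(32,8 \right)},-689 \right)} = - (-790 - \left(-5512\right) 16 + 8 \left(-689\right) \left(-3 - 689\right)) = - (-790 + 88192 + 8 \left(-689\right) \left(-692\right)) = - (-790 + 88192 + 3814304) = \left(-1\right) 3901706 = -3901706$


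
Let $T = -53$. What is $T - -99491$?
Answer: $99438$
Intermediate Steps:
$T - -99491 = -53 - -99491 = -53 + 99491 = 99438$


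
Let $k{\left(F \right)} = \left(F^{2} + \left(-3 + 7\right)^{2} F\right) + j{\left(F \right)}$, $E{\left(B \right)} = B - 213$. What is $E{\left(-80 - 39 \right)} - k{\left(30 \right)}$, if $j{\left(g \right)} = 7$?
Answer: $-1719$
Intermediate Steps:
$E{\left(B \right)} = -213 + B$
$k{\left(F \right)} = 7 + F^{2} + 16 F$ ($k{\left(F \right)} = \left(F^{2} + \left(-3 + 7\right)^{2} F\right) + 7 = \left(F^{2} + 4^{2} F\right) + 7 = \left(F^{2} + 16 F\right) + 7 = 7 + F^{2} + 16 F$)
$E{\left(-80 - 39 \right)} - k{\left(30 \right)} = \left(-213 - 119\right) - \left(7 + 30^{2} + 16 \cdot 30\right) = \left(-213 - 119\right) - \left(7 + 900 + 480\right) = \left(-213 - 119\right) - 1387 = -332 - 1387 = -1719$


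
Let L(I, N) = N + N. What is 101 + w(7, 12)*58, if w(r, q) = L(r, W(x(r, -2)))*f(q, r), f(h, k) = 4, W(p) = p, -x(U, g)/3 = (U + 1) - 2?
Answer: -8251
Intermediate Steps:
x(U, g) = 3 - 3*U (x(U, g) = -3*((U + 1) - 2) = -3*((1 + U) - 2) = -3*(-1 + U) = 3 - 3*U)
L(I, N) = 2*N
w(r, q) = 24 - 24*r (w(r, q) = (2*(3 - 3*r))*4 = (6 - 6*r)*4 = 24 - 24*r)
101 + w(7, 12)*58 = 101 + (24 - 24*7)*58 = 101 + (24 - 168)*58 = 101 - 144*58 = 101 - 8352 = -8251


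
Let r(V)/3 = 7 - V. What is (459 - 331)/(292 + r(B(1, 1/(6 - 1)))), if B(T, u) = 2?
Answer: 128/307 ≈ 0.41694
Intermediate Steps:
r(V) = 21 - 3*V (r(V) = 3*(7 - V) = 21 - 3*V)
(459 - 331)/(292 + r(B(1, 1/(6 - 1)))) = (459 - 331)/(292 + (21 - 3*2)) = 128/(292 + (21 - 6)) = 128/(292 + 15) = 128/307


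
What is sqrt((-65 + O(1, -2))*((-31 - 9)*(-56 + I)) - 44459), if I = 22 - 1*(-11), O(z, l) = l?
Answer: I*sqrt(106099) ≈ 325.73*I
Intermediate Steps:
I = 33 (I = 22 + 11 = 33)
sqrt((-65 + O(1, -2))*((-31 - 9)*(-56 + I)) - 44459) = sqrt((-65 - 2)*((-31 - 9)*(-56 + 33)) - 44459) = sqrt(-(-2680)*(-23) - 44459) = sqrt(-67*920 - 44459) = sqrt(-61640 - 44459) = sqrt(-106099) = I*sqrt(106099)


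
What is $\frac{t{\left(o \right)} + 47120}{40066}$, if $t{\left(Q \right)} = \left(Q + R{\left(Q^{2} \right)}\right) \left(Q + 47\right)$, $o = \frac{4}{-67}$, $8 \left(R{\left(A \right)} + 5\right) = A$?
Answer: $\frac{14100526465}{12050370358} \approx 1.1701$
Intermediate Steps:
$R{\left(A \right)} = -5 + \frac{A}{8}$
$o = - \frac{4}{67}$ ($o = 4 \left(- \frac{1}{67}\right) = - \frac{4}{67} \approx -0.059702$)
$t{\left(Q \right)} = \left(47 + Q\right) \left(-5 + Q + \frac{Q^{2}}{8}\right)$ ($t{\left(Q \right)} = \left(Q + \left(-5 + \frac{Q^{2}}{8}\right)\right) \left(Q + 47\right) = \left(-5 + Q + \frac{Q^{2}}{8}\right) \left(47 + Q\right) = \left(47 + Q\right) \left(-5 + Q + \frac{Q^{2}}{8}\right)$)
$\frac{t{\left(o \right)} + 47120}{40066} = \frac{\left(-235 + 42 \left(- \frac{4}{67}\right) + \frac{\left(- \frac{4}{67}\right)^{3}}{8} + \frac{55 \left(- \frac{4}{67}\right)^{2}}{8}\right) + 47120}{40066} = \left(\left(-235 - \frac{168}{67} + \frac{1}{8} \left(- \frac{64}{300763}\right) + \frac{55}{8} \cdot \frac{16}{4489}\right) + 47120\right) \frac{1}{40066} = \left(\left(-235 - \frac{168}{67} - \frac{8}{300763} + \frac{110}{4489}\right) + 47120\right) \frac{1}{40066} = \left(- \frac{71426095}{300763} + 47120\right) \frac{1}{40066} = \frac{14100526465}{300763} \cdot \frac{1}{40066} = \frac{14100526465}{12050370358}$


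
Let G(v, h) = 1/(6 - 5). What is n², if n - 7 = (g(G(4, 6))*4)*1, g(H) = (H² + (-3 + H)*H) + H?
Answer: 49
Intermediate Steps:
G(v, h) = 1 (G(v, h) = 1/1 = 1)
g(H) = H + H² + H*(-3 + H) (g(H) = (H² + H*(-3 + H)) + H = H + H² + H*(-3 + H))
n = 7 (n = 7 + ((2*1*(-1 + 1))*4)*1 = 7 + ((2*1*0)*4)*1 = 7 + (0*4)*1 = 7 + 0*1 = 7 + 0 = 7)
n² = 7² = 49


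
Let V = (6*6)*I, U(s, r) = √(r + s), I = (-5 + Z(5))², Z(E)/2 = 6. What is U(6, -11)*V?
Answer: 1764*I*√5 ≈ 3944.4*I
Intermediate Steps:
Z(E) = 12 (Z(E) = 2*6 = 12)
I = 49 (I = (-5 + 12)² = 7² = 49)
V = 1764 (V = (6*6)*49 = 36*49 = 1764)
U(6, -11)*V = √(-11 + 6)*1764 = √(-5)*1764 = (I*√5)*1764 = 1764*I*√5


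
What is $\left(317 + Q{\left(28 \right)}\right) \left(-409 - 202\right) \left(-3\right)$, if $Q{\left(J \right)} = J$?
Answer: $632385$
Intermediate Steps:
$\left(317 + Q{\left(28 \right)}\right) \left(-409 - 202\right) \left(-3\right) = \left(317 + 28\right) \left(-409 - 202\right) \left(-3\right) = 345 \left(-611\right) \left(-3\right) = \left(-210795\right) \left(-3\right) = 632385$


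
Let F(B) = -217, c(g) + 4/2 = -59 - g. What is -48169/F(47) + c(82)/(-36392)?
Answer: 1752997279/7897064 ≈ 221.98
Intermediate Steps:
c(g) = -61 - g (c(g) = -2 + (-59 - g) = -61 - g)
-48169/F(47) + c(82)/(-36392) = -48169/(-217) + (-61 - 1*82)/(-36392) = -48169*(-1/217) + (-61 - 82)*(-1/36392) = 48169/217 - 143*(-1/36392) = 48169/217 + 143/36392 = 1752997279/7897064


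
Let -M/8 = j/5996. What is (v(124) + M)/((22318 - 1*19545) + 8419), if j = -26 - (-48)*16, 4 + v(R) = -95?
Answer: -149885/16776808 ≈ -0.0089341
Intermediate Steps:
v(R) = -99 (v(R) = -4 - 95 = -99)
j = 742 (j = -26 - 16*(-48) = -26 + 768 = 742)
M = -1484/1499 (M = -5936/5996 = -8*371/2998 = -1484/1499 ≈ -0.98999)
(v(124) + M)/((22318 - 1*19545) + 8419) = (-99 - 1484/1499)/((22318 - 1*19545) + 8419) = -149885/(1499*((22318 - 19545) + 8419)) = -149885/(1499*(2773 + 8419)) = -149885/1499/11192 = -149885/1499*1/11192 = -149885/16776808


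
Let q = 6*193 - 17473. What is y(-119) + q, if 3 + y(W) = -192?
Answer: -16510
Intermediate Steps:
y(W) = -195 (y(W) = -3 - 192 = -195)
q = -16315 (q = 1158 - 17473 = -16315)
y(-119) + q = -195 - 16315 = -16510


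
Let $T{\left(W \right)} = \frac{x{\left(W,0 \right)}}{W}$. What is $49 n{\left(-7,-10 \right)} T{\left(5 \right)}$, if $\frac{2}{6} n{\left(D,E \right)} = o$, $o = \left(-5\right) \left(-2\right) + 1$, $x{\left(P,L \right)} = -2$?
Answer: $- \frac{3234}{5} \approx -646.8$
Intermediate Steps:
$o = 11$ ($o = 10 + 1 = 11$)
$n{\left(D,E \right)} = 33$ ($n{\left(D,E \right)} = 3 \cdot 11 = 33$)
$T{\left(W \right)} = - \frac{2}{W}$
$49 n{\left(-7,-10 \right)} T{\left(5 \right)} = 49 \cdot 33 \left(- \frac{2}{5}\right) = 1617 \left(\left(-2\right) \frac{1}{5}\right) = 1617 \left(- \frac{2}{5}\right) = - \frac{3234}{5}$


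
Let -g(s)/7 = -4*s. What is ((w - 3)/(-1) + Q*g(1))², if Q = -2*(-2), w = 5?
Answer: 12100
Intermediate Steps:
g(s) = 28*s (g(s) = -(-28)*s = 28*s)
Q = 4
((w - 3)/(-1) + Q*g(1))² = ((5 - 3)/(-1) + 4*(28*1))² = (2*(-1) + 4*28)² = (-2 + 112)² = 110² = 12100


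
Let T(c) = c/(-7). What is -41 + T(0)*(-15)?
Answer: -41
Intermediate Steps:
T(c) = -c/7 (T(c) = c*(-1/7) = -c/7)
-41 + T(0)*(-15) = -41 - 1/7*0*(-15) = -41 + 0*(-15) = -41 + 0 = -41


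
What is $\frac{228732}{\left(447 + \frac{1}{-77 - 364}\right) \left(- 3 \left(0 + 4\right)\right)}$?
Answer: $- \frac{8405901}{197126} \approx -42.642$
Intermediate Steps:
$\frac{228732}{\left(447 + \frac{1}{-77 - 364}\right) \left(- 3 \left(0 + 4\right)\right)} = \frac{228732}{\left(447 + \frac{1}{-441}\right) \left(\left(-3\right) 4\right)} = \frac{228732}{\left(447 - \frac{1}{441}\right) \left(-12\right)} = \frac{228732}{\frac{197126}{441} \left(-12\right)} = \frac{228732}{- \frac{788504}{147}} = 228732 \left(- \frac{147}{788504}\right) = - \frac{8405901}{197126}$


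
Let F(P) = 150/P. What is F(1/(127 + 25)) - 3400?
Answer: 19400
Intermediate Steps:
F(1/(127 + 25)) - 3400 = 150/(1/(127 + 25)) - 3400 = 150/(1/152) - 3400 = 150*152 - 3400 = 22800 - 3400 = 19400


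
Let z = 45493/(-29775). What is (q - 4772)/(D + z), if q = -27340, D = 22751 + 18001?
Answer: -956134800/1213345307 ≈ -0.78802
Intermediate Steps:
D = 40752
z = -45493/29775 (z = 45493*(-1/29775) = -45493/29775 ≈ -1.5279)
(q - 4772)/(D + z) = (-27340 - 4772)/(40752 - 45493/29775) = -32112/1213345307/29775 = -32112*29775/1213345307 = -956134800/1213345307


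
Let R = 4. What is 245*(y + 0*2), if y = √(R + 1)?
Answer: 245*√5 ≈ 547.84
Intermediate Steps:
y = √5 (y = √(4 + 1) = √5 ≈ 2.2361)
245*(y + 0*2) = 245*(√5 + 0*2) = 245*(√5 + 0) = 245*√5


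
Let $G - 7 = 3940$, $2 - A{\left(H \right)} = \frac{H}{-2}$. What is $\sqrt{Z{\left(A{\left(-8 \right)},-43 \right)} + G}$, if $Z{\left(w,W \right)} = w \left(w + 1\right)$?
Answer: $\sqrt{3949} \approx 62.841$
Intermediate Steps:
$A{\left(H \right)} = 2 + \frac{H}{2}$ ($A{\left(H \right)} = 2 - \frac{H}{-2} = 2 - H \left(- \frac{1}{2}\right) = 2 - - \frac{H}{2} = 2 + \frac{H}{2}$)
$G = 3947$ ($G = 7 + 3940 = 3947$)
$Z{\left(w,W \right)} = w \left(1 + w\right)$
$\sqrt{Z{\left(A{\left(-8 \right)},-43 \right)} + G} = \sqrt{\left(2 + \frac{1}{2} \left(-8\right)\right) \left(1 + \left(2 + \frac{1}{2} \left(-8\right)\right)\right) + 3947} = \sqrt{\left(2 - 4\right) \left(1 + \left(2 - 4\right)\right) + 3947} = \sqrt{- 2 \left(1 - 2\right) + 3947} = \sqrt{\left(-2\right) \left(-1\right) + 3947} = \sqrt{2 + 3947} = \sqrt{3949}$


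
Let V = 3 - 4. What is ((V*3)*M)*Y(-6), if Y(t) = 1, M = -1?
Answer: 3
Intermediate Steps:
V = -1
((V*3)*M)*Y(-6) = (-1*3*(-1))*1 = -3*(-1)*1 = 3*1 = 3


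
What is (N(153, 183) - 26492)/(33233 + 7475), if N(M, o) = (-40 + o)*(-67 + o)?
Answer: -2476/10177 ≈ -0.24329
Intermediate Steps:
N(M, o) = (-67 + o)*(-40 + o)
(N(153, 183) - 26492)/(33233 + 7475) = ((2680 + 183² - 107*183) - 26492)/(33233 + 7475) = ((2680 + 33489 - 19581) - 26492)/40708 = (16588 - 26492)*(1/40708) = -9904*1/40708 = -2476/10177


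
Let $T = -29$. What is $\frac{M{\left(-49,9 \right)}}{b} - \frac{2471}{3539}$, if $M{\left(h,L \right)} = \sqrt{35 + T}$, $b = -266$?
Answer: $- \frac{2471}{3539} - \frac{\sqrt{6}}{266} \approx -0.70743$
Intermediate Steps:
$M{\left(h,L \right)} = \sqrt{6}$ ($M{\left(h,L \right)} = \sqrt{35 - 29} = \sqrt{6}$)
$\frac{M{\left(-49,9 \right)}}{b} - \frac{2471}{3539} = \frac{\sqrt{6}}{-266} - \frac{2471}{3539} = \sqrt{6} \left(- \frac{1}{266}\right) - \frac{2471}{3539} = - \frac{\sqrt{6}}{266} - \frac{2471}{3539} = - \frac{2471}{3539} - \frac{\sqrt{6}}{266}$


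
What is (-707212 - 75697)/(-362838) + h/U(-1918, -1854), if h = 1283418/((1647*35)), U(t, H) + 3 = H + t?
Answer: 898957972519/417762602250 ≈ 2.1518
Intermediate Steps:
U(t, H) = -3 + H + t (U(t, H) = -3 + (H + t) = -3 + H + t)
h = 47534/2135 (h = 1283418/57645 = 1283418*(1/57645) = 47534/2135 ≈ 22.264)
(-707212 - 75697)/(-362838) + h/U(-1918, -1854) = (-707212 - 75697)/(-362838) + 47534/(2135*(-3 - 1854 - 1918)) = -782909*(-1/362838) + (47534/2135)/(-3775) = 782909/362838 + (47534/2135)*(-1/3775) = 782909/362838 - 47534/8059625 = 898957972519/417762602250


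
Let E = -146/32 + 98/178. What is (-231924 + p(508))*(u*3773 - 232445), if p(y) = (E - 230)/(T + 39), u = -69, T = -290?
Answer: 20424550047960313/178712 ≈ 1.1429e+11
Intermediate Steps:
E = -5713/1424 (E = -146*1/32 + 98*(1/178) = -73/16 + 49/89 = -5713/1424 ≈ -4.0119)
p(y) = 333233/357424 (p(y) = (-5713/1424 - 230)/(-290 + 39) = -333233/1424/(-251) = -333233/1424*(-1/251) = 333233/357424)
(-231924 + p(508))*(u*3773 - 232445) = (-231924 + 333233/357424)*(-69*3773 - 232445) = -82894870543*(-260337 - 232445)/357424 = -82894870543/357424*(-492782) = 20424550047960313/178712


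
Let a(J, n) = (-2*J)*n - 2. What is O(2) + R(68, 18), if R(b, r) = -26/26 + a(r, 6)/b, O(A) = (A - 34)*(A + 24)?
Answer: -28431/34 ≈ -836.21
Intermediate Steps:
a(J, n) = -2 - 2*J*n (a(J, n) = -2*J*n - 2 = -2 - 2*J*n)
O(A) = (-34 + A)*(24 + A)
R(b, r) = -1 + (-2 - 12*r)/b (R(b, r) = -26/26 + (-2 - 2*r*6)/b = -26*1/26 + (-2 - 12*r)/b = -1 + (-2 - 12*r)/b)
O(2) + R(68, 18) = (-816 + 2**2 - 10*2) + (-2 - 1*68 - 12*18)/68 = (-816 + 4 - 20) + (-2 - 68 - 216)/68 = -832 + (1/68)*(-286) = -832 - 143/34 = -28431/34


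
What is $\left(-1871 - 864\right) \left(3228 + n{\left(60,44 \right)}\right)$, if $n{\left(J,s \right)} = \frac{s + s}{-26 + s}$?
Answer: $- \frac{79577560}{9} \approx -8.842 \cdot 10^{6}$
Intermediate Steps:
$n{\left(J,s \right)} = \frac{2 s}{-26 + s}$
$\left(-1871 - 864\right) \left(3228 + n{\left(60,44 \right)}\right) = \left(-1871 - 864\right) \left(3228 + 2 \cdot 44 \frac{1}{-26 + 44}\right) = - 2735 \left(3228 + 2 \cdot 44 \cdot \frac{1}{18}\right) = - 2735 \left(3228 + \frac{44}{9}\right) = \left(-2735\right) \frac{29096}{9} = - \frac{79577560}{9}$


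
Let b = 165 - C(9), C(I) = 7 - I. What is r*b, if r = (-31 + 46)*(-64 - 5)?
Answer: -172845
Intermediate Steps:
r = -1035 (r = 15*(-69) = -1035)
b = 167 (b = 165 - (7 - 1*9) = 165 - (7 - 9) = 165 - 1*(-2) = 165 + 2 = 167)
r*b = -1035*167 = -172845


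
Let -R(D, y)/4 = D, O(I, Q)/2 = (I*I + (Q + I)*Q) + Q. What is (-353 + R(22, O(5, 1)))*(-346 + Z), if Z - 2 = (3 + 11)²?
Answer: 65268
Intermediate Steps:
O(I, Q) = 2*Q + 2*I² + 2*Q*(I + Q) (O(I, Q) = 2*((I*I + (Q + I)*Q) + Q) = 2*((I² + (I + Q)*Q) + Q) = 2*((I² + Q*(I + Q)) + Q) = 2*(Q + I² + Q*(I + Q)) = 2*Q + 2*I² + 2*Q*(I + Q))
R(D, y) = -4*D
Z = 198 (Z = 2 + (3 + 11)² = 2 + 14² = 2 + 196 = 198)
(-353 + R(22, O(5, 1)))*(-346 + Z) = (-353 - 4*22)*(-346 + 198) = (-353 - 88)*(-148) = -441*(-148) = 65268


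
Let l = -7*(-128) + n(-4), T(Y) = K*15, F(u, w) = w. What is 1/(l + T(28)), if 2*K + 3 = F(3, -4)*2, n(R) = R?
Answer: 2/1619 ≈ 0.0012353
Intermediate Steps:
K = -11/2 (K = -3/2 + (-4*2)/2 = -3/2 + (½)*(-8) = -3/2 - 4 = -11/2 ≈ -5.5000)
T(Y) = -165/2 (T(Y) = -11/2*15 = -165/2)
l = 892 (l = -7*(-128) - 4 = 896 - 4 = 892)
1/(l + T(28)) = 1/(892 - 165/2) = 1/(1619/2) = 2/1619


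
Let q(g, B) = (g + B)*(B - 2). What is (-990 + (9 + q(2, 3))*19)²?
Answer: 524176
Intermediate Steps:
q(g, B) = (-2 + B)*(B + g) (q(g, B) = (B + g)*(-2 + B) = (-2 + B)*(B + g))
(-990 + (9 + q(2, 3))*19)² = (-990 + (9 + (3² - 2*3 - 2*2 + 3*2))*19)² = (-990 + (9 + (9 - 6 - 4 + 6))*19)² = (-990 + (9 + 5)*19)² = (-990 + 14*19)² = (-990 + 266)² = (-724)² = 524176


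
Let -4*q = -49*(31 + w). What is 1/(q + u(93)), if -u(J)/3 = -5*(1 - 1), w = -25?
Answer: 2/147 ≈ 0.013605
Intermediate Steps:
u(J) = 0 (u(J) = -(-15)*(1 - 1) = -(-15)*0 = -3*0 = 0)
q = 147/2 (q = -(-49)*(31 - 25)/4 = -(-49)*6/4 = -¼*(-294) = 147/2 ≈ 73.500)
1/(q + u(93)) = 1/(147/2 + 0) = 1/(147/2) = 2/147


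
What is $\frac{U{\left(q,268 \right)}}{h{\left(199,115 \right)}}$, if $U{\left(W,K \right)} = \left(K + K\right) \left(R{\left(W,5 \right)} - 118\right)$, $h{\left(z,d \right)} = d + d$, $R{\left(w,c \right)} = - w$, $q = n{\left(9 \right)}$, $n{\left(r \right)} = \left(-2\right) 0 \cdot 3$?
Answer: $- \frac{31624}{115} \approx -274.99$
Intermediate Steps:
$n{\left(r \right)} = 0$ ($n{\left(r \right)} = 0 \cdot 3 = 0$)
$q = 0$
$h{\left(z,d \right)} = 2 d$
$U{\left(W,K \right)} = 2 K \left(-118 - W\right)$ ($U{\left(W,K \right)} = \left(K + K\right) \left(- W - 118\right) = 2 K \left(-118 - W\right)$)
$\frac{U{\left(q,268 \right)}}{h{\left(199,115 \right)}} = \frac{\left(-2\right) 268 \left(118 + 0\right)}{2 \cdot 115} = \frac{\left(-2\right) 268 \cdot 118}{230} = \left(-63248\right) \frac{1}{230} = - \frac{31624}{115}$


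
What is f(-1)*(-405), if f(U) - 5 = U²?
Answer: -2430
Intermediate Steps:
f(U) = 5 + U²
f(-1)*(-405) = (5 + (-1)²)*(-405) = (5 + 1)*(-405) = 6*(-405) = -2430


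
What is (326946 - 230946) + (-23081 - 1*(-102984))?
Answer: 175903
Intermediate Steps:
(326946 - 230946) + (-23081 - 1*(-102984)) = 96000 + (-23081 + 102984) = 96000 + 79903 = 175903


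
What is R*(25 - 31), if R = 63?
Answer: -378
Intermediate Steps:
R*(25 - 31) = 63*(25 - 31) = 63*(-6) = -378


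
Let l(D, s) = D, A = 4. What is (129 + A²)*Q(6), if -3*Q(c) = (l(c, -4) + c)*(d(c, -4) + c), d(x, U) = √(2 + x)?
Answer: -3480 - 1160*√2 ≈ -5120.5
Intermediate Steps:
Q(c) = -2*c*(c + √(2 + c))/3 (Q(c) = -(c + c)*(√(2 + c) + c)/3 = -2*c*(c + √(2 + c))/3)
(129 + A²)*Q(6) = (129 + 4²)*((⅔)*6*(-1*6 - √(2 + 6))) = (129 + 16)*((⅔)*6*(-6 - √8)) = 145*((⅔)*6*(-6 - 2*√2)) = 145*(-24 - 8*√2) = -3480 - 1160*√2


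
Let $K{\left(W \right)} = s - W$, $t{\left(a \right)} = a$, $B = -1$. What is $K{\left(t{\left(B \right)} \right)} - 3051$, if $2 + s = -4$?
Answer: $-3056$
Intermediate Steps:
$s = -6$ ($s = -2 - 4 = -6$)
$K{\left(W \right)} = -6 - W$
$K{\left(t{\left(B \right)} \right)} - 3051 = \left(-6 - -1\right) - 3051 = \left(-6 + 1\right) - 3051 = -5 - 3051 = -3056$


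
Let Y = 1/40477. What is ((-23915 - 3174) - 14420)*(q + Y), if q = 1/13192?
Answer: -131043913/31410152 ≈ -4.1720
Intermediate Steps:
Y = 1/40477 ≈ 2.4705e-5
q = 1/13192 ≈ 7.5803e-5
((-23915 - 3174) - 14420)*(q + Y) = ((-23915 - 3174) - 14420)*(1/13192 + 1/40477) = (-27089 - 14420)*(3157/31410152) = -41509*3157/31410152 = -131043913/31410152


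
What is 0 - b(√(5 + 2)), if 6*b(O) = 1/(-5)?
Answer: 1/30 ≈ 0.033333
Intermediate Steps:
b(O) = -1/30 (b(O) = (⅙)/(-5) = (⅙)*(-⅕) = -1/30)
0 - b(√(5 + 2)) = 0 - 1*(-1/30) = 0 + 1/30 = 1/30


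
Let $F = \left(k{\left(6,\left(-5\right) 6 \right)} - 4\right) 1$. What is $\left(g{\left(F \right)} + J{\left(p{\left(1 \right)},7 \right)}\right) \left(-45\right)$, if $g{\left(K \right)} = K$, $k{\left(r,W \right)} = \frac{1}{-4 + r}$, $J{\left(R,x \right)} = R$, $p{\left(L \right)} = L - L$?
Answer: $\frac{315}{2} \approx 157.5$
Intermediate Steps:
$p{\left(L \right)} = 0$
$F = - \frac{7}{2}$ ($F = \left(\frac{1}{-4 + 6} - 4\right) 1 = \left(\frac{1}{2} - 4\right) 1 = \left(- \frac{7}{2}\right) 1 = - \frac{7}{2} \approx -3.5$)
$\left(g{\left(F \right)} + J{\left(p{\left(1 \right)},7 \right)}\right) \left(-45\right) = \left(- \frac{7}{2} + 0\right) \left(-45\right) = \left(- \frac{7}{2}\right) \left(-45\right) = \frac{315}{2}$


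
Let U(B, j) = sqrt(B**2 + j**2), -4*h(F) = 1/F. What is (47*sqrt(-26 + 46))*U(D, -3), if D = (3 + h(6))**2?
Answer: 235*sqrt(5679533)/288 ≈ 1944.6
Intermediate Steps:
h(F) = -1/(4*F)
D = 5041/576 (D = (3 - 1/4/6)**2 = (3 - 1/4*1/6)**2 = (3 - 1/24)**2 = (71/24)**2 = 5041/576 ≈ 8.7517)
(47*sqrt(-26 + 46))*U(D, -3) = (47*sqrt(-26 + 46))*sqrt((5041/576)**2 + (-3)**2) = (47*sqrt(20))*sqrt(25411681/331776 + 9) = (47*(2*sqrt(5)))*sqrt(28397665/331776) = (94*sqrt(5))*(sqrt(28397665)/576) = 235*sqrt(5679533)/288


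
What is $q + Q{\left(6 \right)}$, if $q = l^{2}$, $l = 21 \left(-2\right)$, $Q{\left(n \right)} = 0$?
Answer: $1764$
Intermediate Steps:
$l = -42$
$q = 1764$ ($q = \left(-42\right)^{2} = 1764$)
$q + Q{\left(6 \right)} = 1764 + 0 = 1764$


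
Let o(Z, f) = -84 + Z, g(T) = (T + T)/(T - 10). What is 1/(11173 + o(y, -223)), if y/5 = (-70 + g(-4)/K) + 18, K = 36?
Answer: 63/682232 ≈ 9.2344e-5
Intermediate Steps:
g(T) = 2*T/(-10 + T) (g(T) = (2*T)/(-10 + T) = 2*T/(-10 + T))
y = -16375/63 (y = 5*((-70 + (2*(-4)/(-10 - 4))/36) + 18) = 5*((-70 + (2*(-4)/(-14))*(1/36)) + 18) = 5*((-70 + (2*(-4)*(-1/14))*(1/36)) + 18) = 5*((-70 + (4/7)*(1/36)) + 18) = 5*((-70 + 1/63) + 18) = 5*(-4409/63 + 18) = 5*(-3275/63) = -16375/63 ≈ -259.92)
1/(11173 + o(y, -223)) = 1/(11173 + (-84 - 16375/63)) = 1/(11173 - 21667/63) = 1/(682232/63) = 63/682232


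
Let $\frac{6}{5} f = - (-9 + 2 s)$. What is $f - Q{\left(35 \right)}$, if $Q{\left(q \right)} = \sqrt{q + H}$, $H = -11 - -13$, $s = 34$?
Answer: $- \frac{295}{6} - \sqrt{37} \approx -55.249$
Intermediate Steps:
$H = 2$ ($H = -11 + 13 = 2$)
$Q{\left(q \right)} = \sqrt{2 + q}$ ($Q{\left(q \right)} = \sqrt{q + 2} = \sqrt{2 + q}$)
$f = - \frac{295}{6}$ ($f = \frac{5 \left(- (-9 + 2 \cdot 34)\right)}{6} = \frac{5 \left(- (-9 + 68)\right)}{6} = \frac{5 \left(\left(-1\right) 59\right)}{6} = \frac{5}{6} \left(-59\right) = - \frac{295}{6} \approx -49.167$)
$f - Q{\left(35 \right)} = - \frac{295}{6} - \sqrt{2 + 35} = - \frac{295}{6} - \sqrt{37}$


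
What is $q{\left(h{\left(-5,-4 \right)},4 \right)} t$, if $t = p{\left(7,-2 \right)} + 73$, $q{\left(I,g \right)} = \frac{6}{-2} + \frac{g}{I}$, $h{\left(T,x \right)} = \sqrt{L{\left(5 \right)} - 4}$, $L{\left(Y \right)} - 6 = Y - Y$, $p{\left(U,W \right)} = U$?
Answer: $-240 + 160 \sqrt{2} \approx -13.726$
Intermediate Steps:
$L{\left(Y \right)} = 6$ ($L{\left(Y \right)} = 6 + \left(Y - Y\right) = 6 + 0 = 6$)
$h{\left(T,x \right)} = \sqrt{2}$ ($h{\left(T,x \right)} = \sqrt{6 - 4} = \sqrt{2}$)
$q{\left(I,g \right)} = -3 + \frac{g}{I}$ ($q{\left(I,g \right)} = 6 \left(- \frac{1}{2}\right) + \frac{g}{I} = -3 + \frac{g}{I}$)
$t = 80$ ($t = 7 + 73 = 80$)
$q{\left(h{\left(-5,-4 \right)},4 \right)} t = \left(-3 + \frac{4}{\sqrt{2}}\right) 80 = \left(-3 + 4 \frac{\sqrt{2}}{2}\right) 80 = \left(-3 + 2 \sqrt{2}\right) 80 = -240 + 160 \sqrt{2}$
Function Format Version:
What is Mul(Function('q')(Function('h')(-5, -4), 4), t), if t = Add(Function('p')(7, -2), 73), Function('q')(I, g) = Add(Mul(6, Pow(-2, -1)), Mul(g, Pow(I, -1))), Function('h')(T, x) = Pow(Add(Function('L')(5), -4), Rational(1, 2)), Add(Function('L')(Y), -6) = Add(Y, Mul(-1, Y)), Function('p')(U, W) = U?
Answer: Add(-240, Mul(160, Pow(2, Rational(1, 2)))) ≈ -13.726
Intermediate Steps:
Function('L')(Y) = 6 (Function('L')(Y) = Add(6, Add(Y, Mul(-1, Y))) = Add(6, 0) = 6)
Function('h')(T, x) = Pow(2, Rational(1, 2)) (Function('h')(T, x) = Pow(Add(6, -4), Rational(1, 2)) = Pow(2, Rational(1, 2)))
Function('q')(I, g) = Add(-3, Mul(g, Pow(I, -1))) (Function('q')(I, g) = Add(Mul(6, Rational(-1, 2)), Mul(g, Pow(I, -1))) = Add(-3, Mul(g, Pow(I, -1))))
t = 80 (t = Add(7, 73) = 80)
Mul(Function('q')(Function('h')(-5, -4), 4), t) = Mul(Add(-3, Mul(4, Pow(Pow(2, Rational(1, 2)), -1))), 80) = Mul(Add(-3, Mul(4, Mul(Rational(1, 2), Pow(2, Rational(1, 2))))), 80) = Mul(Add(-3, Mul(2, Pow(2, Rational(1, 2)))), 80) = Add(-240, Mul(160, Pow(2, Rational(1, 2))))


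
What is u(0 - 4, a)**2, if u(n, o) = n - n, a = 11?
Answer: 0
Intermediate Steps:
u(n, o) = 0
u(0 - 4, a)**2 = 0**2 = 0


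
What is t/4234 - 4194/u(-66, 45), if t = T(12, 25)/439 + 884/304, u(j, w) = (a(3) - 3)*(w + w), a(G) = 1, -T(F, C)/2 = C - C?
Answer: 37488941/1608920 ≈ 23.301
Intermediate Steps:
T(F, C) = 0 (T(F, C) = -2*(C - C) = -2*0 = 0)
u(j, w) = -4*w (u(j, w) = (1 - 3)*(w + w) = -4*w)
t = 221/76 (t = 0/439 + 884/304 = 0*(1/439) + 884*(1/304) = 0 + 221/76 = 221/76 ≈ 2.9079)
t/4234 - 4194/u(-66, 45) = (221/76)/4234 - 4194/((-4*45)) = (221/76)*(1/4234) - 4194/(-180) = 221/321784 - 4194*(-1/180) = 221/321784 + 233/10 = 37488941/1608920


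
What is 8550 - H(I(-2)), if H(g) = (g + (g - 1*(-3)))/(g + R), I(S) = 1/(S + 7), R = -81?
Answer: 3454217/404 ≈ 8550.0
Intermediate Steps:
I(S) = 1/(7 + S)
H(g) = (3 + 2*g)/(-81 + g) (H(g) = (g + (g - 1*(-3)))/(g - 81) = (g + (g + 3))/(-81 + g) = (g + (3 + g))/(-81 + g) = (3 + 2*g)/(-81 + g))
8550 - H(I(-2)) = 8550 - (3 + 2/(7 - 2))/(-81 + 1/(7 - 2)) = 8550 - (3 + 2/5)/(-81 + 1/5) = 8550 - (3 + 2*(1/5))/(-81 + 1/5) = 8550 - (3 + 2/5)/(-404/5) = 8550 - (-5)*17/(404*5) = 8550 - 1*(-17/404) = 8550 + 17/404 = 3454217/404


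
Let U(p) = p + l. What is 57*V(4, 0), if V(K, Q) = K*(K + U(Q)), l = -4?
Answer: 0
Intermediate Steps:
U(p) = -4 + p (U(p) = p - 4 = -4 + p)
V(K, Q) = K*(-4 + K + Q) (V(K, Q) = K*(K + (-4 + Q)) = K*(-4 + K + Q))
57*V(4, 0) = 57*(4*(-4 + 4 + 0)) = 57*(4*0) = 57*0 = 0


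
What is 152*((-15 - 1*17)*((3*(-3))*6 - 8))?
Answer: 301568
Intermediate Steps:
152*((-15 - 1*17)*((3*(-3))*6 - 8)) = 152*((-15 - 17)*(-9*6 - 8)) = 152*(-32*(-54 - 8)) = 152*(-32*(-62)) = 152*1984 = 301568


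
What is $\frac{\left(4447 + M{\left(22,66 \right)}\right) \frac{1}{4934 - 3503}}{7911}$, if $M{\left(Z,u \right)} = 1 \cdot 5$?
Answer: $\frac{28}{71199} \approx 0.00039326$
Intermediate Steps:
$M{\left(Z,u \right)} = 5$
$\frac{\left(4447 + M{\left(22,66 \right)}\right) \frac{1}{4934 - 3503}}{7911} = \frac{\left(4447 + 5\right) \frac{1}{4934 - 3503}}{7911} = \frac{4452}{1431} \cdot \frac{1}{7911} = 4452 \cdot \frac{1}{1431} \cdot \frac{1}{7911} = \frac{28}{9} \cdot \frac{1}{7911} = \frac{28}{71199}$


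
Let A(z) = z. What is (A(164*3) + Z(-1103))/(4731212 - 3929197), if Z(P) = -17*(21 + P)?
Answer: 18886/802015 ≈ 0.023548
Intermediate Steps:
Z(P) = -357 - 17*P
(A(164*3) + Z(-1103))/(4731212 - 3929197) = (164*3 + (-357 - 17*(-1103)))/(4731212 - 3929197) = (492 + (-357 + 18751))/802015 = (492 + 18394)*(1/802015) = 18886*(1/802015) = 18886/802015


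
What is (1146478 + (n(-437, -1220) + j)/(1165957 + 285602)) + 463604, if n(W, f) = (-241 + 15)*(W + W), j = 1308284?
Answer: 779043507882/483853 ≈ 1.6101e+6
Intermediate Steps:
n(W, f) = -452*W
(1146478 + (n(-437, -1220) + j)/(1165957 + 285602)) + 463604 = (1146478 + (-452*(-437) + 1308284)/(1165957 + 285602)) + 463604 = (1146478 + (197524 + 1308284)/1451559) + 463604 = (1146478 + 1505808*(1/1451559)) + 463604 = (1146478 + 501936/483853) + 463604 = 554727321670/483853 + 463604 = 779043507882/483853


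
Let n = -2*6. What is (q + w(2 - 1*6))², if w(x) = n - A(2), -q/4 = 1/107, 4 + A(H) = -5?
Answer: 105625/11449 ≈ 9.2257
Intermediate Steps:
A(H) = -9 (A(H) = -4 - 5 = -9)
n = -12
q = -4/107 ≈ -0.037383
w(x) = -3 (w(x) = -12 - 1*(-9) = -12 + 9 = -3)
(q + w(2 - 1*6))² = (-4/107 - 3)² = (-325/107)² = 105625/11449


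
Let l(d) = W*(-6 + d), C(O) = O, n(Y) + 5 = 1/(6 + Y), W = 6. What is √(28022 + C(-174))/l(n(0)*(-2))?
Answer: 59*√2/11 ≈ 7.5853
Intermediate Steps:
n(Y) = -5 + 1/(6 + Y)
l(d) = -36 + 6*d (l(d) = 6*(-6 + d) = -36 + 6*d)
√(28022 + C(-174))/l(n(0)*(-2)) = √(28022 - 174)/(-36 + 6*(((-29 - 5*0)/(6 + 0))*(-2))) = √27848/(-36 + 6*(((-29 + 0)/6)*(-2))) = (118*√2)/(-36 + 6*(((⅙)*(-29))*(-2))) = (118*√2)/(-36 + 6*(-29/6*(-2))) = (118*√2)/(-36 + 6*(29/3)) = (118*√2)/(-36 + 58) = (118*√2)/22 = (118*√2)*(1/22) = 59*√2/11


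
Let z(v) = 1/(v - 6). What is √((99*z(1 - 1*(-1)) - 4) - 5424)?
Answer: I*√21811/2 ≈ 73.843*I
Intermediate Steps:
z(v) = 1/(-6 + v)
√((99*z(1 - 1*(-1)) - 4) - 5424) = √((99/(-6 + (1 - 1*(-1))) - 4) - 5424) = √((99/(-6 + (1 + 1)) - 4) - 5424) = √((99/(-6 + 2) - 4) - 5424) = √((99/(-4) - 4) - 5424) = √((99*(-¼) - 4) - 5424) = √((-99/4 - 4) - 5424) = √(-115/4 - 5424) = √(-21811/4) = I*√21811/2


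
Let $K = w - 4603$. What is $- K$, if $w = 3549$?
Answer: $1054$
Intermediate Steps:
$K = -1054$ ($K = 3549 - 4603 = -1054$)
$- K = \left(-1\right) \left(-1054\right) = 1054$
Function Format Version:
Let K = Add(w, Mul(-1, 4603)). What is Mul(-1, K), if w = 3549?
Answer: 1054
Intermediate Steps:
K = -1054 (K = Add(3549, Mul(-1, 4603)) = Add(3549, -4603) = -1054)
Mul(-1, K) = Mul(-1, -1054) = 1054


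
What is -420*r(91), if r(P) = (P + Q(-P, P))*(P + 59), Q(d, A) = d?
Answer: 0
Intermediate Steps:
r(P) = 0 (r(P) = (P - P)*(P + 59) = 0*(59 + P) = 0)
-420*r(91) = -420*0 = 0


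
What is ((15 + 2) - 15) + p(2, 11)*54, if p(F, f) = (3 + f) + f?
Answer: 1352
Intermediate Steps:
p(F, f) = 3 + 2*f
((15 + 2) - 15) + p(2, 11)*54 = ((15 + 2) - 15) + (3 + 2*11)*54 = (17 - 15) + (3 + 22)*54 = 2 + 25*54 = 2 + 1350 = 1352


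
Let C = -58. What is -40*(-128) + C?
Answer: 5062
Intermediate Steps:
-40*(-128) + C = -40*(-128) - 58 = 5120 - 58 = 5062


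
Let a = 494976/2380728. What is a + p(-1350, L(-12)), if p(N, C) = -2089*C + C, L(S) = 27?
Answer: -5592309448/99197 ≈ -56376.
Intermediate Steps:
a = 20624/99197 (a = 494976*(1/2380728) = 20624/99197 ≈ 0.20791)
p(N, C) = -2088*C
a + p(-1350, L(-12)) = 20624/99197 - 2088*27 = 20624/99197 - 56376 = -5592309448/99197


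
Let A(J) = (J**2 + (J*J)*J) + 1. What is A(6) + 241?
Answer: 494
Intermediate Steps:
A(J) = 1 + J**2 + J**3 (A(J) = (J**2 + J**2*J) + 1 = (J**2 + J**3) + 1 = 1 + J**2 + J**3)
A(6) + 241 = (1 + 6**2 + 6**3) + 241 = (1 + 36 + 216) + 241 = 253 + 241 = 494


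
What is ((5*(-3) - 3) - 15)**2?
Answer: 1089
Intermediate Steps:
((5*(-3) - 3) - 15)**2 = ((-15 - 3) - 15)**2 = (-18 - 15)**2 = (-33)**2 = 1089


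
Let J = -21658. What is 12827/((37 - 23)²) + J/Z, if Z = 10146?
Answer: 62948887/994308 ≈ 63.309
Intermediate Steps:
12827/((37 - 23)²) + J/Z = 12827/((37 - 23)²) - 21658/10146 = 12827/(14²) - 21658*1/10146 = 12827/196 - 10829/5073 = 62948887/994308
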